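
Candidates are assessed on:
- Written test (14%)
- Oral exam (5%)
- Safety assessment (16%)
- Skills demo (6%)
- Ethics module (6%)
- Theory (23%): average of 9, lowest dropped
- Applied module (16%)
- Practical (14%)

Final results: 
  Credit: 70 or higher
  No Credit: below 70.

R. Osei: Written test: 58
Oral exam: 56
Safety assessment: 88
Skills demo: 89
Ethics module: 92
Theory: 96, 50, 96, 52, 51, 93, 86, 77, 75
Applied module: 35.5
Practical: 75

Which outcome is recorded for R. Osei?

Credit

Theory: drop 50 → average of remaining 8 = 626/8 = 78.25
Weighted total:
  Written test 58 × 0.14 = 8.12
  Oral exam 56 × 0.05 = 2.8
  Safety assessment 88 × 0.16 = 14.08
  Skills demo 89 × 0.06 = 5.34
  Ethics module 92 × 0.06 = 5.52
  Theory 78.25 × 0.23 = 17.9975
  Applied module 35.5 × 0.16 = 5.68
  Practical 75 × 0.14 = 10.5
Sum = 70.0375
70.0375 ≥ 70 → Credit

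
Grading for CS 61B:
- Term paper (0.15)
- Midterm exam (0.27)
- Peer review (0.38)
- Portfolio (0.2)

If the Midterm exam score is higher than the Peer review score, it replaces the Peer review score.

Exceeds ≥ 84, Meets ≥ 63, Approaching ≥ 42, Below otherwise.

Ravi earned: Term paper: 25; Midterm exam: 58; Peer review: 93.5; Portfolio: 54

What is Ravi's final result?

Midterm exam (58) ≤ Peer review (93.5), so Peer review stays at 93.5.
Weighted total:
  Term paper 25 × 0.15 = 3.75
  Midterm exam 58 × 0.27 = 15.66
  Peer review 93.5 × 0.38 = 35.53
  Portfolio 54 × 0.2 = 10.8
Sum = 65.74
65.74 is ≥ 63 and < 84 → Meets

Meets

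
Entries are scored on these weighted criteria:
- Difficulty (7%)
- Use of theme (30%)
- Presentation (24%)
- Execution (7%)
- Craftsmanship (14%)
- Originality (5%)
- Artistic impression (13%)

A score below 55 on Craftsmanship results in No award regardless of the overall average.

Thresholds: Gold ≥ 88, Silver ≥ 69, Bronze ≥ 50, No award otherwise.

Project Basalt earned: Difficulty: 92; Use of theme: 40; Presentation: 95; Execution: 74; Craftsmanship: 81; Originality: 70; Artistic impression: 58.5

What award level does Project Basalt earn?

Bronze

Craftsmanship score 81 ≥ 55: minimum met.
Weighted total:
  Difficulty 92 × 0.07 = 6.44
  Use of theme 40 × 0.3 = 12
  Presentation 95 × 0.24 = 22.8
  Execution 74 × 0.07 = 5.18
  Craftsmanship 81 × 0.14 = 11.34
  Originality 70 × 0.05 = 3.5
  Artistic impression 58.5 × 0.13 = 7.605
Sum = 68.865
68.865 is ≥ 50 and < 69 → Bronze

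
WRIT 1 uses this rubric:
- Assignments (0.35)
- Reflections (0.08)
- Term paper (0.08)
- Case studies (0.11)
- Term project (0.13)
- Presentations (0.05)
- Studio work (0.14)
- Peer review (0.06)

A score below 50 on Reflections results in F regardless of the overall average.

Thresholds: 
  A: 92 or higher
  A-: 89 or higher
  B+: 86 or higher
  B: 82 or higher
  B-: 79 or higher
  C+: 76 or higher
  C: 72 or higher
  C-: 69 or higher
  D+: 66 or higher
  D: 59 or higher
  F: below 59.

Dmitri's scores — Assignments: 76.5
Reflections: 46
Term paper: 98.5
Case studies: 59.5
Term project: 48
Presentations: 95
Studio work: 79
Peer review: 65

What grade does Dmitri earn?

Reflections score 46 < 50: minimum not met.
Weighted total:
  Assignments 76.5 × 0.35 = 26.775
  Reflections 46 × 0.08 = 3.68
  Term paper 98.5 × 0.08 = 7.88
  Case studies 59.5 × 0.11 = 6.545
  Term project 48 × 0.13 = 6.24
  Presentations 95 × 0.05 = 4.75
  Studio work 79 × 0.14 = 11.06
  Peer review 65 × 0.06 = 3.9
Sum = 70.83
Because the Reflections minimum was not met, the result is F.

F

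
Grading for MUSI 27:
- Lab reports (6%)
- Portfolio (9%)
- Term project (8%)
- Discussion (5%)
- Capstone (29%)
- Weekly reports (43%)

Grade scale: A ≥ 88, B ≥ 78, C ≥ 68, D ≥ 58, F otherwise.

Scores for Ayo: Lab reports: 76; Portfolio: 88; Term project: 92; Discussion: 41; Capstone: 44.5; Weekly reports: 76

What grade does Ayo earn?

D

Weighted total:
  Lab reports 76 × 0.06 = 4.56
  Portfolio 88 × 0.09 = 7.92
  Term project 92 × 0.08 = 7.36
  Discussion 41 × 0.05 = 2.05
  Capstone 44.5 × 0.29 = 12.905
  Weekly reports 76 × 0.43 = 32.68
Sum = 67.475
67.475 is ≥ 58 and < 68 → D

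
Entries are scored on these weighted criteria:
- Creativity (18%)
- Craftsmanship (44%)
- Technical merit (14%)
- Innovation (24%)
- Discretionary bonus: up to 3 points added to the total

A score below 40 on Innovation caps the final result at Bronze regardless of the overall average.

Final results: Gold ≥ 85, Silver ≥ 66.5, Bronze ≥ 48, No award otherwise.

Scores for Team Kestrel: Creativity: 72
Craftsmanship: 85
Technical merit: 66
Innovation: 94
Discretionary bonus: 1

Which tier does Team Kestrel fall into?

Silver

Innovation score 94 ≥ 40: minimum met.
Weighted total:
  Creativity 72 × 0.18 = 12.96
  Craftsmanship 85 × 0.44 = 37.4
  Technical merit 66 × 0.14 = 9.24
  Innovation 94 × 0.24 = 22.56
Sum = 82.16
Discretionary bonus: 82.16 + 1 = 83.16
83.16 is ≥ 66.5 and < 85 → Silver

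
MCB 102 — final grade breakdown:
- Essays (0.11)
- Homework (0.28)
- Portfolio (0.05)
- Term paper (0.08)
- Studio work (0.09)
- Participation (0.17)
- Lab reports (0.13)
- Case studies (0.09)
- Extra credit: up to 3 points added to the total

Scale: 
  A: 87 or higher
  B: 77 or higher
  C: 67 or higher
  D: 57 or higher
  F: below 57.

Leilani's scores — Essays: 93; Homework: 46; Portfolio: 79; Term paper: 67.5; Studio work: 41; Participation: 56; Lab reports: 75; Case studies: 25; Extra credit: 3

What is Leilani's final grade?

Weighted total:
  Essays 93 × 0.11 = 10.23
  Homework 46 × 0.28 = 12.88
  Portfolio 79 × 0.05 = 3.95
  Term paper 67.5 × 0.08 = 5.4
  Studio work 41 × 0.09 = 3.69
  Participation 56 × 0.17 = 9.52
  Lab reports 75 × 0.13 = 9.75
  Case studies 25 × 0.09 = 2.25
Sum = 57.67
Extra credit: 57.67 + 3 = 60.67
60.67 is ≥ 57 and < 67 → D

D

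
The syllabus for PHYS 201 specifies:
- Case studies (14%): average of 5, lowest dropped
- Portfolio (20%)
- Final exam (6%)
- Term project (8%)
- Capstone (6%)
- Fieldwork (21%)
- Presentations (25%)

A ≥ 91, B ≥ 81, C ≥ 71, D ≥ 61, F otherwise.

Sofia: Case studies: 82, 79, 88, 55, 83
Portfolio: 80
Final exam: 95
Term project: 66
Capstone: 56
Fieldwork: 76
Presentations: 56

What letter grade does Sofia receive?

Case studies: drop 55 → average of remaining 4 = 332/4 = 83
Weighted total:
  Case studies 83 × 0.14 = 11.62
  Portfolio 80 × 0.2 = 16
  Final exam 95 × 0.06 = 5.7
  Term project 66 × 0.08 = 5.28
  Capstone 56 × 0.06 = 3.36
  Fieldwork 76 × 0.21 = 15.96
  Presentations 56 × 0.25 = 14
Sum = 71.92
71.92 is ≥ 71 and < 81 → C

C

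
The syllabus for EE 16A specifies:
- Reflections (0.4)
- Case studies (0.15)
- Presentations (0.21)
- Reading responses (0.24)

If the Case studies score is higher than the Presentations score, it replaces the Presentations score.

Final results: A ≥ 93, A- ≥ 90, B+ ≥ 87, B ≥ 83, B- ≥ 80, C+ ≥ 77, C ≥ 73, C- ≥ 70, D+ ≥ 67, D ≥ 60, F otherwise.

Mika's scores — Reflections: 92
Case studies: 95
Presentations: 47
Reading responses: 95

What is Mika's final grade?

A

Case studies (95) > Presentations (47), so Presentations counts as 95.
Weighted total:
  Reflections 92 × 0.4 = 36.8
  Case studies 95 × 0.15 = 14.25
  Presentations 95 × 0.21 = 19.95
  Reading responses 95 × 0.24 = 22.8
Sum = 93.8
93.8 ≥ 93 → A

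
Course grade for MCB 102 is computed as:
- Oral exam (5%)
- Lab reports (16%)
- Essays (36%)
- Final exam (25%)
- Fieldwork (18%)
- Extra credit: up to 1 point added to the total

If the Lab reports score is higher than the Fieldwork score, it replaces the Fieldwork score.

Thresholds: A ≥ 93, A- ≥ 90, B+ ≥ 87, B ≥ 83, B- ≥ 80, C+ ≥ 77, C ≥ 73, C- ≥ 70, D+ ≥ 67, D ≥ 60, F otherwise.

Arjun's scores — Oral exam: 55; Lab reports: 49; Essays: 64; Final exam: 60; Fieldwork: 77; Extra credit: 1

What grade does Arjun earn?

D

Lab reports (49) ≤ Fieldwork (77), so Fieldwork stays at 77.
Weighted total:
  Oral exam 55 × 0.05 = 2.75
  Lab reports 49 × 0.16 = 7.84
  Essays 64 × 0.36 = 23.04
  Final exam 60 × 0.25 = 15
  Fieldwork 77 × 0.18 = 13.86
Sum = 62.49
Extra credit: 62.49 + 1 = 63.49
63.49 is ≥ 60 and < 67 → D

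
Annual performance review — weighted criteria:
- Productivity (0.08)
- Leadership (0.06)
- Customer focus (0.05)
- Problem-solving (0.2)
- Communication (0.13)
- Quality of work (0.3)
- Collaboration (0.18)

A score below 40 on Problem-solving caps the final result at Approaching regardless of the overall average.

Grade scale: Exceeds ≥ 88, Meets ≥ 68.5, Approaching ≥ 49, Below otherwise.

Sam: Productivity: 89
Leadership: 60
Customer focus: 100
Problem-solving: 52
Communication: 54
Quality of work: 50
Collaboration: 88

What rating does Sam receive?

Problem-solving score 52 ≥ 40: minimum met.
Weighted total:
  Productivity 89 × 0.08 = 7.12
  Leadership 60 × 0.06 = 3.6
  Customer focus 100 × 0.05 = 5
  Problem-solving 52 × 0.2 = 10.4
  Communication 54 × 0.13 = 7.02
  Quality of work 50 × 0.3 = 15
  Collaboration 88 × 0.18 = 15.84
Sum = 63.98
63.98 is ≥ 49 and < 68.5 → Approaching

Approaching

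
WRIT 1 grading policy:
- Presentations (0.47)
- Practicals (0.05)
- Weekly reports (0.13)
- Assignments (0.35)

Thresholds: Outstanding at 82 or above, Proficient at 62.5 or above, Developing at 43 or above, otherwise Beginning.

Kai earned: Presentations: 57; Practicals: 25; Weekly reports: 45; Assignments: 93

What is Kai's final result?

Proficient

Weighted total:
  Presentations 57 × 0.47 = 26.79
  Practicals 25 × 0.05 = 1.25
  Weekly reports 45 × 0.13 = 5.85
  Assignments 93 × 0.35 = 32.55
Sum = 66.44
66.44 is ≥ 62.5 and < 82 → Proficient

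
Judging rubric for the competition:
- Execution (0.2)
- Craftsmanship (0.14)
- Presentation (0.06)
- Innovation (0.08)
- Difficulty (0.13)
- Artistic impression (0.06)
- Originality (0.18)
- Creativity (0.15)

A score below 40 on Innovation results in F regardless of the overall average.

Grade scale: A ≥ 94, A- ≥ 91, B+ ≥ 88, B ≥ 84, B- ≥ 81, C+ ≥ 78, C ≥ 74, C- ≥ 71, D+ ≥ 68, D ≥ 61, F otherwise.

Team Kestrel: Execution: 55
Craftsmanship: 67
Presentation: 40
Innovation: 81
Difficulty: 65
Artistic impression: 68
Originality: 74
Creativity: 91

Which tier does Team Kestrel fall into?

D+

Innovation score 81 ≥ 40: minimum met.
Weighted total:
  Execution 55 × 0.2 = 11
  Craftsmanship 67 × 0.14 = 9.38
  Presentation 40 × 0.06 = 2.4
  Innovation 81 × 0.08 = 6.48
  Difficulty 65 × 0.13 = 8.45
  Artistic impression 68 × 0.06 = 4.08
  Originality 74 × 0.18 = 13.32
  Creativity 91 × 0.15 = 13.65
Sum = 68.76
68.76 is ≥ 68 and < 71 → D+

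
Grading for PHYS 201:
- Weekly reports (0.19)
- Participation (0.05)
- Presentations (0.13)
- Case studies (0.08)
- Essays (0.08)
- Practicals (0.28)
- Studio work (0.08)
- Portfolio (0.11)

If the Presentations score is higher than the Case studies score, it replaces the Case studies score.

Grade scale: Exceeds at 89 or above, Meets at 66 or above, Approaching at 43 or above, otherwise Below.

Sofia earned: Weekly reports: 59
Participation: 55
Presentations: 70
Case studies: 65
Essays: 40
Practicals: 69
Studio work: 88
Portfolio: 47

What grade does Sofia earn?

Presentations (70) > Case studies (65), so Case studies counts as 70.
Weighted total:
  Weekly reports 59 × 0.19 = 11.21
  Participation 55 × 0.05 = 2.75
  Presentations 70 × 0.13 = 9.1
  Case studies 70 × 0.08 = 5.6
  Essays 40 × 0.08 = 3.2
  Practicals 69 × 0.28 = 19.32
  Studio work 88 × 0.08 = 7.04
  Portfolio 47 × 0.11 = 5.17
Sum = 63.39
63.39 is ≥ 43 and < 66 → Approaching

Approaching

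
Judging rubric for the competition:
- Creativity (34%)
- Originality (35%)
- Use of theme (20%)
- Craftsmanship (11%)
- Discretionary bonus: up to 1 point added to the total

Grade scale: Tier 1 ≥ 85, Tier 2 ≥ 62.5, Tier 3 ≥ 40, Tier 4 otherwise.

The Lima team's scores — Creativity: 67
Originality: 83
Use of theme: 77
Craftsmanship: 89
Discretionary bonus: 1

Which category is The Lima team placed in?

Tier 2

Weighted total:
  Creativity 67 × 0.34 = 22.78
  Originality 83 × 0.35 = 29.05
  Use of theme 77 × 0.2 = 15.4
  Craftsmanship 89 × 0.11 = 9.79
Sum = 77.02
Discretionary bonus: 77.02 + 1 = 78.02
78.02 is ≥ 62.5 and < 85 → Tier 2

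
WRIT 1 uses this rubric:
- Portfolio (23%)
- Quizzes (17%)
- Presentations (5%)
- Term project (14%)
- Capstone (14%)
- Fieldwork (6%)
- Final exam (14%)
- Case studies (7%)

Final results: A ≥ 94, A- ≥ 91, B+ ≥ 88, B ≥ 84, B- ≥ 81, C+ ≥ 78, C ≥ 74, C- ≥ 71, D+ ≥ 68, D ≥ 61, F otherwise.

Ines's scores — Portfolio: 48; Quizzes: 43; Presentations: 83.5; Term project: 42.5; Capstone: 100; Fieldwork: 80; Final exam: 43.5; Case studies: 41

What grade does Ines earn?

Weighted total:
  Portfolio 48 × 0.23 = 11.04
  Quizzes 43 × 0.17 = 7.31
  Presentations 83.5 × 0.05 = 4.175
  Term project 42.5 × 0.14 = 5.95
  Capstone 100 × 0.14 = 14
  Fieldwork 80 × 0.06 = 4.8
  Final exam 43.5 × 0.14 = 6.09
  Case studies 41 × 0.07 = 2.87
Sum = 56.235
56.235 < 61 → F

F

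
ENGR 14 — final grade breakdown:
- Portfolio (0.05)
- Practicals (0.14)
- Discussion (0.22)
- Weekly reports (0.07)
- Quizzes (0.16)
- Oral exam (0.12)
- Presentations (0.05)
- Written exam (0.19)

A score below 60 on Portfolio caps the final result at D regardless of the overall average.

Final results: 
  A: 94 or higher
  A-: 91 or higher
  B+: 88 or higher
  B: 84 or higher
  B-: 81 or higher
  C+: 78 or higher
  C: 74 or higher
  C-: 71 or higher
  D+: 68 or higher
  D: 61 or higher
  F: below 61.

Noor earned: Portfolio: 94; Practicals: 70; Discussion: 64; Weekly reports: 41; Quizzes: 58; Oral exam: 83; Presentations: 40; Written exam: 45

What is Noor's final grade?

Portfolio score 94 ≥ 60: minimum met.
Weighted total:
  Portfolio 94 × 0.05 = 4.7
  Practicals 70 × 0.14 = 9.8
  Discussion 64 × 0.22 = 14.08
  Weekly reports 41 × 0.07 = 2.87
  Quizzes 58 × 0.16 = 9.28
  Oral exam 83 × 0.12 = 9.96
  Presentations 40 × 0.05 = 2
  Written exam 45 × 0.19 = 8.55
Sum = 61.24
61.24 is ≥ 61 and < 68 → D

D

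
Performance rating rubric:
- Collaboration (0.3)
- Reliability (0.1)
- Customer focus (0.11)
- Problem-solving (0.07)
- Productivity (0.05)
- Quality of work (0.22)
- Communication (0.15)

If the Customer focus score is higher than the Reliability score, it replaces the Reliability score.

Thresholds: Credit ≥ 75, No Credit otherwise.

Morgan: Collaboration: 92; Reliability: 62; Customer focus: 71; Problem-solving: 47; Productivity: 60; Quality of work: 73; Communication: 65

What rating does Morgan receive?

Customer focus (71) > Reliability (62), so Reliability counts as 71.
Weighted total:
  Collaboration 92 × 0.3 = 27.6
  Reliability 71 × 0.1 = 7.1
  Customer focus 71 × 0.11 = 7.81
  Problem-solving 47 × 0.07 = 3.29
  Productivity 60 × 0.05 = 3
  Quality of work 73 × 0.22 = 16.06
  Communication 65 × 0.15 = 9.75
Sum = 74.61
74.61 < 75 → No Credit

No Credit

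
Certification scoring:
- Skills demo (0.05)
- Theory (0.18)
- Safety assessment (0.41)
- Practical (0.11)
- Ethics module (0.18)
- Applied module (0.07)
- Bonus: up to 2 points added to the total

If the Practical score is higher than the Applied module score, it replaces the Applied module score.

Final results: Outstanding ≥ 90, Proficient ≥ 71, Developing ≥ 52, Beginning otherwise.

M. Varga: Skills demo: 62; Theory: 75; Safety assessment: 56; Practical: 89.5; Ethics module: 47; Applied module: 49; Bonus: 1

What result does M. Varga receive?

Developing

Practical (89.5) > Applied module (49), so Applied module counts as 89.5.
Weighted total:
  Skills demo 62 × 0.05 = 3.1
  Theory 75 × 0.18 = 13.5
  Safety assessment 56 × 0.41 = 22.96
  Practical 89.5 × 0.11 = 9.845
  Ethics module 47 × 0.18 = 8.46
  Applied module 89.5 × 0.07 = 6.265
Sum = 64.13
Bonus: 64.13 + 1 = 65.13
65.13 is ≥ 52 and < 71 → Developing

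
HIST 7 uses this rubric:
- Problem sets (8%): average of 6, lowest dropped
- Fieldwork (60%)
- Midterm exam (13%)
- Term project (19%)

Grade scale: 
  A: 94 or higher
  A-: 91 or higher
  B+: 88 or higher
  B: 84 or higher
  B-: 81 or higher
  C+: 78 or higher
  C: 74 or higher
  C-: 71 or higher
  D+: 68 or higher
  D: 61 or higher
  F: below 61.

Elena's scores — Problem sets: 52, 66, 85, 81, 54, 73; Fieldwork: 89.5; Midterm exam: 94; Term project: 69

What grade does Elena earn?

B

Problem sets: drop 52 → average of remaining 5 = 359/5 = 71.8
Weighted total:
  Problem sets 71.8 × 0.08 = 5.744
  Fieldwork 89.5 × 0.6 = 53.7
  Midterm exam 94 × 0.13 = 12.22
  Term project 69 × 0.19 = 13.11
Sum = 84.774
84.774 is ≥ 84 and < 88 → B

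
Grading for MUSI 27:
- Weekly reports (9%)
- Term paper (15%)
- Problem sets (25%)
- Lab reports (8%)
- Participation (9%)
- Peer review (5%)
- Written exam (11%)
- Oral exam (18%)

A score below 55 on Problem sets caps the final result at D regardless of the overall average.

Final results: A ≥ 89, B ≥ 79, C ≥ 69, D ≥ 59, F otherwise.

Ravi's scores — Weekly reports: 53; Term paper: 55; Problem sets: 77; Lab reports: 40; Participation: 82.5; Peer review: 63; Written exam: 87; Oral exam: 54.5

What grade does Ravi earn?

D

Problem sets score 77 ≥ 55: minimum met.
Weighted total:
  Weekly reports 53 × 0.09 = 4.77
  Term paper 55 × 0.15 = 8.25
  Problem sets 77 × 0.25 = 19.25
  Lab reports 40 × 0.08 = 3.2
  Participation 82.5 × 0.09 = 7.425
  Peer review 63 × 0.05 = 3.15
  Written exam 87 × 0.11 = 9.57
  Oral exam 54.5 × 0.18 = 9.81
Sum = 65.425
65.425 is ≥ 59 and < 69 → D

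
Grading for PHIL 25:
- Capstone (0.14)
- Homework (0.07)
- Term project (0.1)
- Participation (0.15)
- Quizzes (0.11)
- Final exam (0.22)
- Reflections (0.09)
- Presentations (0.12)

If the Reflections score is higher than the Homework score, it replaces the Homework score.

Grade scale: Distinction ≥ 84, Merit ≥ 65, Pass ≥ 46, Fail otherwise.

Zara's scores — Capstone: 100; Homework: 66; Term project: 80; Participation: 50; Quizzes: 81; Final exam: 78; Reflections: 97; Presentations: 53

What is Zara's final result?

Reflections (97) > Homework (66), so Homework counts as 97.
Weighted total:
  Capstone 100 × 0.14 = 14
  Homework 97 × 0.07 = 6.79
  Term project 80 × 0.1 = 8
  Participation 50 × 0.15 = 7.5
  Quizzes 81 × 0.11 = 8.91
  Final exam 78 × 0.22 = 17.16
  Reflections 97 × 0.09 = 8.73
  Presentations 53 × 0.12 = 6.36
Sum = 77.45
77.45 is ≥ 65 and < 84 → Merit

Merit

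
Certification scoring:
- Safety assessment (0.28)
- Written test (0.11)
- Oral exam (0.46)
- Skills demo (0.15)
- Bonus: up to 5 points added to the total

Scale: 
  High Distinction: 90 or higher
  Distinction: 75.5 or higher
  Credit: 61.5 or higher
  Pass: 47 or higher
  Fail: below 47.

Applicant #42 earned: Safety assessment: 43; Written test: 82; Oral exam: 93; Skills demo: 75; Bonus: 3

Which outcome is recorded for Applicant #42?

Weighted total:
  Safety assessment 43 × 0.28 = 12.04
  Written test 82 × 0.11 = 9.02
  Oral exam 93 × 0.46 = 42.78
  Skills demo 75 × 0.15 = 11.25
Sum = 75.09
Bonus: 75.09 + 3 = 78.09
78.09 is ≥ 75.5 and < 90 → Distinction

Distinction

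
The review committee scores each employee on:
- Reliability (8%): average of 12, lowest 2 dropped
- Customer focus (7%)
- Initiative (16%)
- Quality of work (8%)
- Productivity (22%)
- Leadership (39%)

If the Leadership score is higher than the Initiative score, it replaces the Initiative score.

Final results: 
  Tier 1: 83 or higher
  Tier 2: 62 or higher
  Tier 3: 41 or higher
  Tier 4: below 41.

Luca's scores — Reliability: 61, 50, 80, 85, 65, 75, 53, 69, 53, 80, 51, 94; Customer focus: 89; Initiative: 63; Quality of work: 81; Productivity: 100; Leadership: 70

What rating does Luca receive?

Reliability: drop 50, 51 → average of remaining 10 = 715/10 = 71.5
Leadership (70) > Initiative (63), so Initiative counts as 70.
Weighted total:
  Reliability 71.5 × 0.08 = 5.72
  Customer focus 89 × 0.07 = 6.23
  Initiative 70 × 0.16 = 11.2
  Quality of work 81 × 0.08 = 6.48
  Productivity 100 × 0.22 = 22
  Leadership 70 × 0.39 = 27.3
Sum = 78.93
78.93 is ≥ 62 and < 83 → Tier 2

Tier 2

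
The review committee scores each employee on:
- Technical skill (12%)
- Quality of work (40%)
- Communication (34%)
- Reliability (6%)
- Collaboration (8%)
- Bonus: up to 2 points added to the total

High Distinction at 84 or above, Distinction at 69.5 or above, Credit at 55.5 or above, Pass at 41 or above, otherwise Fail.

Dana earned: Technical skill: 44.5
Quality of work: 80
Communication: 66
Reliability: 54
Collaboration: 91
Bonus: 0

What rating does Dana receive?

Weighted total:
  Technical skill 44.5 × 0.12 = 5.34
  Quality of work 80 × 0.4 = 32
  Communication 66 × 0.34 = 22.44
  Reliability 54 × 0.06 = 3.24
  Collaboration 91 × 0.08 = 7.28
Sum = 70.3
Bonus: 70.3 + 0 = 70.3
70.3 is ≥ 69.5 and < 84 → Distinction

Distinction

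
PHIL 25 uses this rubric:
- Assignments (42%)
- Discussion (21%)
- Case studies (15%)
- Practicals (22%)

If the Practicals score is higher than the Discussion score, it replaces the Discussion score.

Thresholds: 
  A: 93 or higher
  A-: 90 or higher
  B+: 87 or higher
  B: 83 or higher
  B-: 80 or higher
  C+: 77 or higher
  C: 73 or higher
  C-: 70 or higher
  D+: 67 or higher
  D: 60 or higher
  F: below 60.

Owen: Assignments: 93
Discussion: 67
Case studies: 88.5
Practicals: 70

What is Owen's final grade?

B-

Practicals (70) > Discussion (67), so Discussion counts as 70.
Weighted total:
  Assignments 93 × 0.42 = 39.06
  Discussion 70 × 0.21 = 14.7
  Case studies 88.5 × 0.15 = 13.275
  Practicals 70 × 0.22 = 15.4
Sum = 82.435
82.435 is ≥ 80 and < 83 → B-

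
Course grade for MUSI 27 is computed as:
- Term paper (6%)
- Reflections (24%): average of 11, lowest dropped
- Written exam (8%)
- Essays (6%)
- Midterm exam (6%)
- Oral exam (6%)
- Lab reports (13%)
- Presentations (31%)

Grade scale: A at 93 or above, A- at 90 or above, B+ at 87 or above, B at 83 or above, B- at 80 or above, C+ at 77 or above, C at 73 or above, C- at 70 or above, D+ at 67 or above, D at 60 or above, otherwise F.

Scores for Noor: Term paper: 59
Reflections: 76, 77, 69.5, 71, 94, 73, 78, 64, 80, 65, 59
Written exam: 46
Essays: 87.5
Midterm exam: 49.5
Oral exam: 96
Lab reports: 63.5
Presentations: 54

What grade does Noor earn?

D

Reflections: drop 59 → average of remaining 10 = 747.5/10 = 74.75
Weighted total:
  Term paper 59 × 0.06 = 3.54
  Reflections 74.75 × 0.24 = 17.94
  Written exam 46 × 0.08 = 3.68
  Essays 87.5 × 0.06 = 5.25
  Midterm exam 49.5 × 0.06 = 2.97
  Oral exam 96 × 0.06 = 5.76
  Lab reports 63.5 × 0.13 = 8.255
  Presentations 54 × 0.31 = 16.74
Sum = 64.135
64.135 is ≥ 60 and < 67 → D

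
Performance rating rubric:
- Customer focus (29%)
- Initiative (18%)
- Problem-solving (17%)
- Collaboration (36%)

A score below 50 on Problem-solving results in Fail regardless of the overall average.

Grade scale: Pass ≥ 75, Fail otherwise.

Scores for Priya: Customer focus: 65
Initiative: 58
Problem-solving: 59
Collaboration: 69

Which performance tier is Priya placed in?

Fail

Problem-solving score 59 ≥ 50: minimum met.
Weighted total:
  Customer focus 65 × 0.29 = 18.85
  Initiative 58 × 0.18 = 10.44
  Problem-solving 59 × 0.17 = 10.03
  Collaboration 69 × 0.36 = 24.84
Sum = 64.16
64.16 < 75 → Fail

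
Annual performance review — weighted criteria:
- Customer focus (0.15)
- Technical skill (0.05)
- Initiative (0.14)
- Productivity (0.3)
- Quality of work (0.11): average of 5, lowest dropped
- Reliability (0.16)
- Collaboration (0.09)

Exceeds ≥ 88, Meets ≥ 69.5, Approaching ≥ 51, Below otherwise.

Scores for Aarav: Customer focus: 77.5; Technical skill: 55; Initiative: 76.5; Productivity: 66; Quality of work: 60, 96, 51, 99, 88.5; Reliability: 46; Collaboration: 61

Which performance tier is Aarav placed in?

Quality of work: drop 51 → average of remaining 4 = 343.5/4 = 85.875
Weighted total:
  Customer focus 77.5 × 0.15 = 11.625
  Technical skill 55 × 0.05 = 2.75
  Initiative 76.5 × 0.14 = 10.71
  Productivity 66 × 0.3 = 19.8
  Quality of work 85.875 × 0.11 = 9.44625
  Reliability 46 × 0.16 = 7.36
  Collaboration 61 × 0.09 = 5.49
Sum = 67.18125
67.18125 is ≥ 51 and < 69.5 → Approaching

Approaching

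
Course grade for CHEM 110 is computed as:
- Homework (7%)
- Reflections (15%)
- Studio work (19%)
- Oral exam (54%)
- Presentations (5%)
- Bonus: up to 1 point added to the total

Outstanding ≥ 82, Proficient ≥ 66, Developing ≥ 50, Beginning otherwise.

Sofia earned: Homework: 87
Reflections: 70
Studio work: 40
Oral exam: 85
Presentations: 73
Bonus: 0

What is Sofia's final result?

Proficient

Weighted total:
  Homework 87 × 0.07 = 6.09
  Reflections 70 × 0.15 = 10.5
  Studio work 40 × 0.19 = 7.6
  Oral exam 85 × 0.54 = 45.9
  Presentations 73 × 0.05 = 3.65
Sum = 73.74
Bonus: 73.74 + 0 = 73.74
73.74 is ≥ 66 and < 82 → Proficient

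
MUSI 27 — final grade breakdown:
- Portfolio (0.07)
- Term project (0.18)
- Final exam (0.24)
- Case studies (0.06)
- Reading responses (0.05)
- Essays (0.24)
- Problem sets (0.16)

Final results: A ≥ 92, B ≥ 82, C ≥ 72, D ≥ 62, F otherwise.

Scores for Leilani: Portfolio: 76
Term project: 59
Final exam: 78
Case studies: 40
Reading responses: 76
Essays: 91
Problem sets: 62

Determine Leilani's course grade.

Weighted total:
  Portfolio 76 × 0.07 = 5.32
  Term project 59 × 0.18 = 10.62
  Final exam 78 × 0.24 = 18.72
  Case studies 40 × 0.06 = 2.4
  Reading responses 76 × 0.05 = 3.8
  Essays 91 × 0.24 = 21.84
  Problem sets 62 × 0.16 = 9.92
Sum = 72.62
72.62 is ≥ 72 and < 82 → C

C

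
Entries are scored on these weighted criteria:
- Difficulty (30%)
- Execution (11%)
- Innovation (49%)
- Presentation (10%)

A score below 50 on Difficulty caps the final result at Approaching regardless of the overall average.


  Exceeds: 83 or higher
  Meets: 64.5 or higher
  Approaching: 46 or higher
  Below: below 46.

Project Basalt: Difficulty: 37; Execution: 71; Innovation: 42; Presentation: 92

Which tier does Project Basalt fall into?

Difficulty score 37 < 50: minimum not met.
Weighted total:
  Difficulty 37 × 0.3 = 11.1
  Execution 71 × 0.11 = 7.81
  Innovation 42 × 0.49 = 20.58
  Presentation 92 × 0.1 = 9.2
Sum = 48.69
48.69 would be Approaching; cap at Approaching applies → Approaching.

Approaching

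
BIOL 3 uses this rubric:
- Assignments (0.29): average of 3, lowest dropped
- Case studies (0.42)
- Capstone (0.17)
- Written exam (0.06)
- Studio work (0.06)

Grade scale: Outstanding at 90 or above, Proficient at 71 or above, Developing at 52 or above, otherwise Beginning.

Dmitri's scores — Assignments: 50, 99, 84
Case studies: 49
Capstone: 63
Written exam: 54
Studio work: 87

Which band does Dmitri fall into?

Assignments: drop 50 → average of remaining 2 = 183/2 = 91.5
Weighted total:
  Assignments 91.5 × 0.29 = 26.535
  Case studies 49 × 0.42 = 20.58
  Capstone 63 × 0.17 = 10.71
  Written exam 54 × 0.06 = 3.24
  Studio work 87 × 0.06 = 5.22
Sum = 66.285
66.285 is ≥ 52 and < 71 → Developing

Developing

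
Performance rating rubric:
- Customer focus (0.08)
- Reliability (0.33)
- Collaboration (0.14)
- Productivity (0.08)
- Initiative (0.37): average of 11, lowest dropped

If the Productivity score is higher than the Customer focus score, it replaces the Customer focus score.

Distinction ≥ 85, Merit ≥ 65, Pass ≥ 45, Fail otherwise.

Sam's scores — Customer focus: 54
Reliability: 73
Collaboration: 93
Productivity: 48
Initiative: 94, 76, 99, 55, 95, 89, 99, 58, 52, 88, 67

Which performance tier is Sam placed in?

Merit

Initiative: drop 52 → average of remaining 10 = 820/10 = 82
Productivity (48) ≤ Customer focus (54), so Customer focus stays at 54.
Weighted total:
  Customer focus 54 × 0.08 = 4.32
  Reliability 73 × 0.33 = 24.09
  Collaboration 93 × 0.14 = 13.02
  Productivity 48 × 0.08 = 3.84
  Initiative 82 × 0.37 = 30.34
Sum = 75.61
75.61 is ≥ 65 and < 85 → Merit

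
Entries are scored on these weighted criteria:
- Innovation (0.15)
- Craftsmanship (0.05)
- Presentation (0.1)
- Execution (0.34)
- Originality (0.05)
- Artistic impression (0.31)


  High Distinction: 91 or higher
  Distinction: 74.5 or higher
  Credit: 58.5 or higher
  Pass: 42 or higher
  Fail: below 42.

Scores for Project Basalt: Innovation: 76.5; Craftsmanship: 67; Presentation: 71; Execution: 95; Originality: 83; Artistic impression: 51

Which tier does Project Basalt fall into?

Weighted total:
  Innovation 76.5 × 0.15 = 11.475
  Craftsmanship 67 × 0.05 = 3.35
  Presentation 71 × 0.1 = 7.1
  Execution 95 × 0.34 = 32.3
  Originality 83 × 0.05 = 4.15
  Artistic impression 51 × 0.31 = 15.81
Sum = 74.185
74.185 is ≥ 58.5 and < 74.5 → Credit

Credit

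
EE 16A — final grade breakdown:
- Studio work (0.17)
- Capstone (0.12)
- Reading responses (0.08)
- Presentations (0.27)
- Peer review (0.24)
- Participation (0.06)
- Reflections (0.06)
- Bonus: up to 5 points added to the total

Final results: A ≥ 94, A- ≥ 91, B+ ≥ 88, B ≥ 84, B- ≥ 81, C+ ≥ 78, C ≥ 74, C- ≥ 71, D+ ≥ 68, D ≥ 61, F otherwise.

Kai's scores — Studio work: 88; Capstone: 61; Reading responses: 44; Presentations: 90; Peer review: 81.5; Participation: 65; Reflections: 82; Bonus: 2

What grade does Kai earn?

Weighted total:
  Studio work 88 × 0.17 = 14.96
  Capstone 61 × 0.12 = 7.32
  Reading responses 44 × 0.08 = 3.52
  Presentations 90 × 0.27 = 24.3
  Peer review 81.5 × 0.24 = 19.56
  Participation 65 × 0.06 = 3.9
  Reflections 82 × 0.06 = 4.92
Sum = 78.48
Bonus: 78.48 + 2 = 80.48
80.48 is ≥ 78 and < 81 → C+

C+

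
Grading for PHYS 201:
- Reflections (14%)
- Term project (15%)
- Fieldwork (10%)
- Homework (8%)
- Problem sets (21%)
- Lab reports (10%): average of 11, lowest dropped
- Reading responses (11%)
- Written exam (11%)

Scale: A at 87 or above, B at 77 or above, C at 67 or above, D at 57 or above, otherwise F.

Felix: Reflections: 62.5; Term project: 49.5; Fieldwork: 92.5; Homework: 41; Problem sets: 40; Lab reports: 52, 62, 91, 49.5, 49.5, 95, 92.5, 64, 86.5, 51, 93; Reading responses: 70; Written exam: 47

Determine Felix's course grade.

Lab reports: drop 49.5 → average of remaining 10 = 736.5/10 = 73.65
Weighted total:
  Reflections 62.5 × 0.14 = 8.75
  Term project 49.5 × 0.15 = 7.425
  Fieldwork 92.5 × 0.1 = 9.25
  Homework 41 × 0.08 = 3.28
  Problem sets 40 × 0.21 = 8.4
  Lab reports 73.65 × 0.1 = 7.365
  Reading responses 70 × 0.11 = 7.7
  Written exam 47 × 0.11 = 5.17
Sum = 57.34
57.34 is ≥ 57 and < 67 → D

D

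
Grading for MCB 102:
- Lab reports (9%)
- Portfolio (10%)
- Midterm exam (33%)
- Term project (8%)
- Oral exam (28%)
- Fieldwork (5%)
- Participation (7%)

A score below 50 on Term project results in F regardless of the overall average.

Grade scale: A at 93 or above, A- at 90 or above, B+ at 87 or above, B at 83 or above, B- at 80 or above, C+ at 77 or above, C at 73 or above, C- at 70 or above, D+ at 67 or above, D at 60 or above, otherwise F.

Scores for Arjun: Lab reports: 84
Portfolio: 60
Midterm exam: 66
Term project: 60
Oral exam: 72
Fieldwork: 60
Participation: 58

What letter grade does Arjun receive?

D+

Term project score 60 ≥ 50: minimum met.
Weighted total:
  Lab reports 84 × 0.09 = 7.56
  Portfolio 60 × 0.1 = 6
  Midterm exam 66 × 0.33 = 21.78
  Term project 60 × 0.08 = 4.8
  Oral exam 72 × 0.28 = 20.16
  Fieldwork 60 × 0.05 = 3
  Participation 58 × 0.07 = 4.06
Sum = 67.36
67.36 is ≥ 67 and < 70 → D+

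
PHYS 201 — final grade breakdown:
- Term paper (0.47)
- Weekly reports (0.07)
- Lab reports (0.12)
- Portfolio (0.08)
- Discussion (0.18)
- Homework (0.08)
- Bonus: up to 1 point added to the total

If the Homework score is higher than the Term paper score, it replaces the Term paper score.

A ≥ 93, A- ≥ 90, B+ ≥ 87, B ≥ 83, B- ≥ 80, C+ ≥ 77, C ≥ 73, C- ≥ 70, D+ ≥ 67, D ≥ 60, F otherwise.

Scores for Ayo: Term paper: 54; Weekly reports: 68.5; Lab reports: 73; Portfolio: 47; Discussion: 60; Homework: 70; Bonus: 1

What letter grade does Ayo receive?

D+

Homework (70) > Term paper (54), so Term paper counts as 70.
Weighted total:
  Term paper 70 × 0.47 = 32.9
  Weekly reports 68.5 × 0.07 = 4.795
  Lab reports 73 × 0.12 = 8.76
  Portfolio 47 × 0.08 = 3.76
  Discussion 60 × 0.18 = 10.8
  Homework 70 × 0.08 = 5.6
Sum = 66.615
Bonus: 66.615 + 1 = 67.615
67.615 is ≥ 67 and < 70 → D+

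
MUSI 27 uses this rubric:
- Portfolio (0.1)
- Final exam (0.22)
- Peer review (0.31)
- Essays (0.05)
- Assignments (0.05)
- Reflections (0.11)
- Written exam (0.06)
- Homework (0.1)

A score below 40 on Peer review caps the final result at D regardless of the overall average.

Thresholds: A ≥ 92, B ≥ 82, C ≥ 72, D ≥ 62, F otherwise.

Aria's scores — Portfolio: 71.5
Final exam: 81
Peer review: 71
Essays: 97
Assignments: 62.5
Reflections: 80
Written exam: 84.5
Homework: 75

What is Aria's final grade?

Peer review score 71 ≥ 40: minimum met.
Weighted total:
  Portfolio 71.5 × 0.1 = 7.15
  Final exam 81 × 0.22 = 17.82
  Peer review 71 × 0.31 = 22.01
  Essays 97 × 0.05 = 4.85
  Assignments 62.5 × 0.05 = 3.125
  Reflections 80 × 0.11 = 8.8
  Written exam 84.5 × 0.06 = 5.07
  Homework 75 × 0.1 = 7.5
Sum = 76.325
76.325 is ≥ 72 and < 82 → C

C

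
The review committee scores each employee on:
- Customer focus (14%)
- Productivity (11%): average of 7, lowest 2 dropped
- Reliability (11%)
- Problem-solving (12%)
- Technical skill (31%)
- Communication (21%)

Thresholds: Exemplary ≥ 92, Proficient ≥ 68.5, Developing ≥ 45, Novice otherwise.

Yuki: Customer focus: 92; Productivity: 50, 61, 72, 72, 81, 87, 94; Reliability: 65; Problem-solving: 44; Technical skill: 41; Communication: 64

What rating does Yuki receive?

Productivity: drop 50, 61 → average of remaining 5 = 406/5 = 81.2
Weighted total:
  Customer focus 92 × 0.14 = 12.88
  Productivity 81.2 × 0.11 = 8.932
  Reliability 65 × 0.11 = 7.15
  Problem-solving 44 × 0.12 = 5.28
  Technical skill 41 × 0.31 = 12.71
  Communication 64 × 0.21 = 13.44
Sum = 60.392
60.392 is ≥ 45 and < 68.5 → Developing

Developing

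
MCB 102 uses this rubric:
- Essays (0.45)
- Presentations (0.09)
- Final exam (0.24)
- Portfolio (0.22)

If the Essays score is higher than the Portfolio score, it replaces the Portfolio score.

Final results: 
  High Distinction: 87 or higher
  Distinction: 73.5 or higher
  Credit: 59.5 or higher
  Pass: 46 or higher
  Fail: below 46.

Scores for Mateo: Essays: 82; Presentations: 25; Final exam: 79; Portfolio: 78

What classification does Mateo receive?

Essays (82) > Portfolio (78), so Portfolio counts as 82.
Weighted total:
  Essays 82 × 0.45 = 36.9
  Presentations 25 × 0.09 = 2.25
  Final exam 79 × 0.24 = 18.96
  Portfolio 82 × 0.22 = 18.04
Sum = 76.15
76.15 is ≥ 73.5 and < 87 → Distinction

Distinction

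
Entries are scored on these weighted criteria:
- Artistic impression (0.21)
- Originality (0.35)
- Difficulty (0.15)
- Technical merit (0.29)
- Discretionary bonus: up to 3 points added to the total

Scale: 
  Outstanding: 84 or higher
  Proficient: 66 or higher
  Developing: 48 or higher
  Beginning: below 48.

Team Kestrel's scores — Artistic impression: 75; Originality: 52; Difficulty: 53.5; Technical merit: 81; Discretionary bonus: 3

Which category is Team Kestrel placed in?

Proficient

Weighted total:
  Artistic impression 75 × 0.21 = 15.75
  Originality 52 × 0.35 = 18.2
  Difficulty 53.5 × 0.15 = 8.025
  Technical merit 81 × 0.29 = 23.49
Sum = 65.465
Discretionary bonus: 65.465 + 3 = 68.465
68.465 is ≥ 66 and < 84 → Proficient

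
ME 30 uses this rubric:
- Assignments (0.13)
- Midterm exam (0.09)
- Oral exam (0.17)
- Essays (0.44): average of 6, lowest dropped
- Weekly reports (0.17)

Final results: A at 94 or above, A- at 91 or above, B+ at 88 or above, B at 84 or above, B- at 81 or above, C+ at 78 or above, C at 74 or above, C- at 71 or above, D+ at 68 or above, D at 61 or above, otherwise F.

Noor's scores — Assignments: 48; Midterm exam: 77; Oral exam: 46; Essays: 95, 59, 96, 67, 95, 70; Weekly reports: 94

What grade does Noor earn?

C

Essays: drop 59 → average of remaining 5 = 423/5 = 84.6
Weighted total:
  Assignments 48 × 0.13 = 6.24
  Midterm exam 77 × 0.09 = 6.93
  Oral exam 46 × 0.17 = 7.82
  Essays 84.6 × 0.44 = 37.224
  Weekly reports 94 × 0.17 = 15.98
Sum = 74.194
74.194 is ≥ 74 and < 78 → C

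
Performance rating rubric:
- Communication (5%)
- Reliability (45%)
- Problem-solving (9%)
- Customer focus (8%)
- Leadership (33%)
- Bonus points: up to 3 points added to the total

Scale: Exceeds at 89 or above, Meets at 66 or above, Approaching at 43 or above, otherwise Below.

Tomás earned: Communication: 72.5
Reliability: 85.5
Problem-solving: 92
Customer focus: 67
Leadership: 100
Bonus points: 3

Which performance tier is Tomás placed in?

Weighted total:
  Communication 72.5 × 0.05 = 3.625
  Reliability 85.5 × 0.45 = 38.475
  Problem-solving 92 × 0.09 = 8.28
  Customer focus 67 × 0.08 = 5.36
  Leadership 100 × 0.33 = 33
Sum = 88.74
Bonus points: 88.74 + 3 = 91.74
91.74 ≥ 89 → Exceeds

Exceeds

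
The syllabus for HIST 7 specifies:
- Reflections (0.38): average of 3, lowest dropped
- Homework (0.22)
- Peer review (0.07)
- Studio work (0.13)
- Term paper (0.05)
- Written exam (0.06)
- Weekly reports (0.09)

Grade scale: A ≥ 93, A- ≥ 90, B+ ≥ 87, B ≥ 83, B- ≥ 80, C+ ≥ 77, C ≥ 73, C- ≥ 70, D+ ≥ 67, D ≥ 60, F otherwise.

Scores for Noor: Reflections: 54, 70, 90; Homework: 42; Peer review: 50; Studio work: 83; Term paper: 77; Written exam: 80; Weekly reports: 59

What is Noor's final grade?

Reflections: drop 54 → average of remaining 2 = 160/2 = 80
Weighted total:
  Reflections 80 × 0.38 = 30.4
  Homework 42 × 0.22 = 9.24
  Peer review 50 × 0.07 = 3.5
  Studio work 83 × 0.13 = 10.79
  Term paper 77 × 0.05 = 3.85
  Written exam 80 × 0.06 = 4.8
  Weekly reports 59 × 0.09 = 5.31
Sum = 67.89
67.89 is ≥ 67 and < 70 → D+

D+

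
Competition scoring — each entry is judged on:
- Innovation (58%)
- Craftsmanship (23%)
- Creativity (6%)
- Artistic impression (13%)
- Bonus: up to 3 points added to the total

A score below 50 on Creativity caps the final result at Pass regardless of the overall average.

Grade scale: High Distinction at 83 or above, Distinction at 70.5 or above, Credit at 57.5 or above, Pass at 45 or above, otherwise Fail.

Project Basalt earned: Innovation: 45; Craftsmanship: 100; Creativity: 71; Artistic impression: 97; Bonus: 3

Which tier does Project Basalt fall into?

Credit

Creativity score 71 ≥ 50: minimum met.
Weighted total:
  Innovation 45 × 0.58 = 26.1
  Craftsmanship 100 × 0.23 = 23
  Creativity 71 × 0.06 = 4.26
  Artistic impression 97 × 0.13 = 12.61
Sum = 65.97
Bonus: 65.97 + 3 = 68.97
68.97 is ≥ 57.5 and < 70.5 → Credit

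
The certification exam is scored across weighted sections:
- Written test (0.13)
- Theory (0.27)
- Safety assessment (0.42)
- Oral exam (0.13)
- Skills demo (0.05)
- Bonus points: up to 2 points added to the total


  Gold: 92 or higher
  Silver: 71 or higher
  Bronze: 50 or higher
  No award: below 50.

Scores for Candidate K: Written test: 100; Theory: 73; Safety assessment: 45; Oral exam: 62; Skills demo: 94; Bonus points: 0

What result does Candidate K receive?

Bronze

Weighted total:
  Written test 100 × 0.13 = 13
  Theory 73 × 0.27 = 19.71
  Safety assessment 45 × 0.42 = 18.9
  Oral exam 62 × 0.13 = 8.06
  Skills demo 94 × 0.05 = 4.7
Sum = 64.37
Bonus points: 64.37 + 0 = 64.37
64.37 is ≥ 50 and < 71 → Bronze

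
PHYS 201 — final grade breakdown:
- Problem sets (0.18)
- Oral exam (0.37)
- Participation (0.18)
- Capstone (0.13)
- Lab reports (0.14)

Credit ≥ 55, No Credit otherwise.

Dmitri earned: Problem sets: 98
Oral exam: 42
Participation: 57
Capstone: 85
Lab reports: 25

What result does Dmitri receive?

Weighted total:
  Problem sets 98 × 0.18 = 17.64
  Oral exam 42 × 0.37 = 15.54
  Participation 57 × 0.18 = 10.26
  Capstone 85 × 0.13 = 11.05
  Lab reports 25 × 0.14 = 3.5
Sum = 57.99
57.99 ≥ 55 → Credit

Credit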